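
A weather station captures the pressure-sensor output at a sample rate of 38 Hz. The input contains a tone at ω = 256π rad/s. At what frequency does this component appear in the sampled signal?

ω = 256π rad/s → f = ω/(2π) = 128 Hz.
128 Hz mod fs = 14 Hz.
14 Hz ≤ fs/2 = 19 Hz, appears at 14 Hz.

14 Hz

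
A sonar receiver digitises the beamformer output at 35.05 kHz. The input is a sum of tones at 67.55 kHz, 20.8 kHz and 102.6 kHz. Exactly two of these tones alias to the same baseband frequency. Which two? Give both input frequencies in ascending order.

67.55 kHz, 102.6 kHz

fs/2 = 17.525 kHz.
67.55 kHz mod fs = 32.5 kHz.
32.5 kHz > fs/2 = 17.525 kHz, folds to fs − 32.5 kHz = 2.55 kHz.
20.8 kHz > fs/2 = 17.525 kHz, folds to fs − 20.8 kHz = 14.25 kHz.
102.6 kHz mod fs = 32.5 kHz.
32.5 kHz > fs/2 = 17.525 kHz, folds to fs − 32.5 kHz = 2.55 kHz.
67.55 kHz and 102.6 kHz both map to 2.55 kHz.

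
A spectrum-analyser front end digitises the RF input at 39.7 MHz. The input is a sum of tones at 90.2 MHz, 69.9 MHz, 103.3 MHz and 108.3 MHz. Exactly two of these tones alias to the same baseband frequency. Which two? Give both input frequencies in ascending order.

fs/2 = 19.85 MHz.
90.2 MHz mod fs = 10.8 MHz.
10.8 MHz ≤ fs/2 = 19.85 MHz, appears at 10.8 MHz.
69.9 MHz mod fs = 30.2 MHz.
30.2 MHz > fs/2 = 19.85 MHz, folds to fs − 30.2 MHz = 9.5 MHz.
103.3 MHz mod fs = 23.9 MHz.
23.9 MHz > fs/2 = 19.85 MHz, folds to fs − 23.9 MHz = 15.8 MHz.
108.3 MHz mod fs = 28.9 MHz.
28.9 MHz > fs/2 = 19.85 MHz, folds to fs − 28.9 MHz = 10.8 MHz.
90.2 MHz and 108.3 MHz both map to 10.8 MHz.

90.2 MHz, 108.3 MHz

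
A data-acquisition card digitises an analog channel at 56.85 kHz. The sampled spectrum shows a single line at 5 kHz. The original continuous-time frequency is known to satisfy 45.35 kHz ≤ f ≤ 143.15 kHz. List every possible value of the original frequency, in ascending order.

51.85 kHz, 61.85 kHz, 108.7 kHz, 118.7 kHz

Frequencies that alias to 5 kHz are k·fs ± 5 kHz for integer k ≥ 0.
k=0: 5 kHz.
k=1: 51.85 kHz, 61.85 kHz.
k=2: 108.7 kHz, 118.7 kHz.
k=3: 165.55 kHz, 175.55 kHz.
Within [45.35 kHz, 143.15 kHz]: 51.85 kHz, 61.85 kHz, 108.7 kHz, 118.7 kHz.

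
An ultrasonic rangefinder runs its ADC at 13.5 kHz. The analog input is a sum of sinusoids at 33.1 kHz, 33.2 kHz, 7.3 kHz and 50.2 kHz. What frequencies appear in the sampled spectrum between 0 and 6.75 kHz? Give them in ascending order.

fs/2 = 6.75 kHz.
33.1 kHz mod fs = 6.1 kHz.
6.1 kHz ≤ fs/2 = 6.75 kHz, appears at 6.1 kHz.
33.2 kHz mod fs = 6.2 kHz.
6.2 kHz ≤ fs/2 = 6.75 kHz, appears at 6.2 kHz.
7.3 kHz > fs/2 = 6.75 kHz, folds to fs − 7.3 kHz = 6.2 kHz.
50.2 kHz mod fs = 9.7 kHz.
9.7 kHz > fs/2 = 6.75 kHz, folds to fs − 9.7 kHz = 3.8 kHz.
Distinct values: {3.8 kHz, 6.1 kHz, 6.2 kHz}.

3.8 kHz, 6.1 kHz, 6.2 kHz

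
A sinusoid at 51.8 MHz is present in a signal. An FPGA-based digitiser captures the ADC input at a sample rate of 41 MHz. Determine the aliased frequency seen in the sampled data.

10.8 MHz

51.8 MHz mod fs = 10.8 MHz.
10.8 MHz ≤ fs/2 = 20.5 MHz, appears at 10.8 MHz.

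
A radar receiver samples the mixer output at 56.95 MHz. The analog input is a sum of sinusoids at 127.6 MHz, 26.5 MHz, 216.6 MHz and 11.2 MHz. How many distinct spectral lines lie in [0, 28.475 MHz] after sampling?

fs/2 = 28.475 MHz.
127.6 MHz mod fs = 13.7 MHz.
13.7 MHz ≤ fs/2 = 28.475 MHz, appears at 13.7 MHz.
26.5 MHz ≤ fs/2 = 28.475 MHz, passes unchanged.
216.6 MHz mod fs = 45.75 MHz.
45.75 MHz > fs/2 = 28.475 MHz, folds to fs − 45.75 MHz = 11.2 MHz.
11.2 MHz ≤ fs/2 = 28.475 MHz, passes unchanged.
Distinct values: {11.2 MHz, 13.7 MHz, 26.5 MHz} → 3.

3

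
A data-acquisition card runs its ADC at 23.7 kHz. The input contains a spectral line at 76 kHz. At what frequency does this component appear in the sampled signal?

4.9 kHz

76 kHz mod fs = 4.9 kHz.
4.9 kHz ≤ fs/2 = 11.85 kHz, appears at 4.9 kHz.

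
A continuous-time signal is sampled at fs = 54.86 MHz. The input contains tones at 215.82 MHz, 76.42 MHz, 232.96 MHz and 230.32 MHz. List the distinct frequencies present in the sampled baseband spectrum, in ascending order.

fs/2 = 27.43 MHz.
215.82 MHz mod fs = 51.24 MHz.
51.24 MHz > fs/2 = 27.43 MHz, folds to fs − 51.24 MHz = 3.62 MHz.
76.42 MHz mod fs = 21.56 MHz.
21.56 MHz ≤ fs/2 = 27.43 MHz, appears at 21.56 MHz.
232.96 MHz mod fs = 13.52 MHz.
13.52 MHz ≤ fs/2 = 27.43 MHz, appears at 13.52 MHz.
230.32 MHz mod fs = 10.88 MHz.
10.88 MHz ≤ fs/2 = 27.43 MHz, appears at 10.88 MHz.
Distinct values: {3.62 MHz, 10.88 MHz, 13.52 MHz, 21.56 MHz}.

3.62 MHz, 10.88 MHz, 13.52 MHz, 21.56 MHz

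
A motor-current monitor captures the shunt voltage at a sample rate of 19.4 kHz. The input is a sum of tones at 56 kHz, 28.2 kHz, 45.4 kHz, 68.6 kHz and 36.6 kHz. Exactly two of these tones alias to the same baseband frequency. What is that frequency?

fs/2 = 9.7 kHz.
56 kHz mod fs = 17.2 kHz.
17.2 kHz > fs/2 = 9.7 kHz, folds to fs − 17.2 kHz = 2.2 kHz.
28.2 kHz mod fs = 8.8 kHz.
8.8 kHz ≤ fs/2 = 9.7 kHz, appears at 8.8 kHz.
45.4 kHz mod fs = 6.6 kHz.
6.6 kHz ≤ fs/2 = 9.7 kHz, appears at 6.6 kHz.
68.6 kHz mod fs = 10.4 kHz.
10.4 kHz > fs/2 = 9.7 kHz, folds to fs − 10.4 kHz = 9 kHz.
36.6 kHz mod fs = 17.2 kHz.
17.2 kHz > fs/2 = 9.7 kHz, folds to fs − 17.2 kHz = 2.2 kHz.
36.6 kHz and 56 kHz both map to 2.2 kHz.

2.2 kHz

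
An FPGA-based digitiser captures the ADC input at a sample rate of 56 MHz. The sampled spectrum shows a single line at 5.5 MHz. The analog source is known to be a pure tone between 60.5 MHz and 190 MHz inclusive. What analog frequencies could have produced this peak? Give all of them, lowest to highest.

61.5 MHz, 106.5 MHz, 117.5 MHz, 162.5 MHz, 173.5 MHz

Frequencies that alias to 5.5 MHz are k·fs ± 5.5 MHz for integer k ≥ 0.
k=0: 5.5 MHz.
k=1: 50.5 MHz, 61.5 MHz.
k=2: 106.5 MHz, 117.5 MHz.
k=3: 162.5 MHz, 173.5 MHz.
k=4: 218.5 MHz, 229.5 MHz.
Within [60.5 MHz, 190 MHz]: 61.5 MHz, 106.5 MHz, 117.5 MHz, 162.5 MHz, 173.5 MHz.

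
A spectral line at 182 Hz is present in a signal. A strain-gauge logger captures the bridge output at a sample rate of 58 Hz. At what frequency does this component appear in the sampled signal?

182 Hz mod fs = 8 Hz.
8 Hz ≤ fs/2 = 29 Hz, appears at 8 Hz.

8 Hz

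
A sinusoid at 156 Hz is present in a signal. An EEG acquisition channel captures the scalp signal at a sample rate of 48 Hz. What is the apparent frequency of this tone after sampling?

156 Hz mod fs = 12 Hz.
12 Hz ≤ fs/2 = 24 Hz, appears at 12 Hz.

12 Hz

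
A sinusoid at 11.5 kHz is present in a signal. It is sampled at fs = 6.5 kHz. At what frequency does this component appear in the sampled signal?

11.5 kHz mod fs = 5 kHz.
5 kHz > fs/2 = 3.25 kHz, folds to fs − 5 kHz = 1.5 kHz.

1.5 kHz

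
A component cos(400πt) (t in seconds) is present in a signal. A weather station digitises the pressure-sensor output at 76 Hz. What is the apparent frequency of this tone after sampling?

28 Hz

ω = 400π rad/s → f = ω/(2π) = 200 Hz.
200 Hz mod fs = 48 Hz.
48 Hz > fs/2 = 38 Hz, folds to fs − 48 Hz = 28 Hz.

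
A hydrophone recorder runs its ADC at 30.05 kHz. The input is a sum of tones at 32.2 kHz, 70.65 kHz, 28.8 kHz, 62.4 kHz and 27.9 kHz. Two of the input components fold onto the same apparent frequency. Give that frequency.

fs/2 = 15.025 kHz.
32.2 kHz mod fs = 2.15 kHz.
2.15 kHz ≤ fs/2 = 15.025 kHz, appears at 2.15 kHz.
70.65 kHz mod fs = 10.55 kHz.
10.55 kHz ≤ fs/2 = 15.025 kHz, appears at 10.55 kHz.
28.8 kHz > fs/2 = 15.025 kHz, folds to fs − 28.8 kHz = 1.25 kHz.
62.4 kHz mod fs = 2.3 kHz.
2.3 kHz ≤ fs/2 = 15.025 kHz, appears at 2.3 kHz.
27.9 kHz > fs/2 = 15.025 kHz, folds to fs − 27.9 kHz = 2.15 kHz.
27.9 kHz and 32.2 kHz both map to 2.15 kHz.

2.15 kHz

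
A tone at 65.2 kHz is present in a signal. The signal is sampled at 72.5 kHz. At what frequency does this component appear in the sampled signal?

65.2 kHz > fs/2 = 36.25 kHz, folds to fs − 65.2 kHz = 7.3 kHz.

7.3 kHz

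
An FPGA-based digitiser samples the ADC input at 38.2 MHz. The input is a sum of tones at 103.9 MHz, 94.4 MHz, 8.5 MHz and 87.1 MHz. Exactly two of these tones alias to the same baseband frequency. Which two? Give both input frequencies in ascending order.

fs/2 = 19.1 MHz.
103.9 MHz mod fs = 27.5 MHz.
27.5 MHz > fs/2 = 19.1 MHz, folds to fs − 27.5 MHz = 10.7 MHz.
94.4 MHz mod fs = 18 MHz.
18 MHz ≤ fs/2 = 19.1 MHz, appears at 18 MHz.
8.5 MHz ≤ fs/2 = 19.1 MHz, passes unchanged.
87.1 MHz mod fs = 10.7 MHz.
10.7 MHz ≤ fs/2 = 19.1 MHz, appears at 10.7 MHz.
87.1 MHz and 103.9 MHz both map to 10.7 MHz.

87.1 MHz, 103.9 MHz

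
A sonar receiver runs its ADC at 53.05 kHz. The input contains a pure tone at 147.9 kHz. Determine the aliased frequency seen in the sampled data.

147.9 kHz mod fs = 41.8 kHz.
41.8 kHz > fs/2 = 26.525 kHz, folds to fs − 41.8 kHz = 11.25 kHz.

11.25 kHz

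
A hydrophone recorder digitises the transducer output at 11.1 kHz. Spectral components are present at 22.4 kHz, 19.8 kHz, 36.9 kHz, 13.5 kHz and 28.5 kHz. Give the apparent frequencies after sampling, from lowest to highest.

0.2 kHz, 2.4 kHz, 3.6 kHz, 4.8 kHz

fs/2 = 5.55 kHz.
22.4 kHz mod fs = 0.2 kHz.
0.2 kHz ≤ fs/2 = 5.55 kHz, appears at 0.2 kHz.
19.8 kHz mod fs = 8.7 kHz.
8.7 kHz > fs/2 = 5.55 kHz, folds to fs − 8.7 kHz = 2.4 kHz.
36.9 kHz mod fs = 3.6 kHz.
3.6 kHz ≤ fs/2 = 5.55 kHz, appears at 3.6 kHz.
13.5 kHz mod fs = 2.4 kHz.
2.4 kHz ≤ fs/2 = 5.55 kHz, appears at 2.4 kHz.
28.5 kHz mod fs = 6.3 kHz.
6.3 kHz > fs/2 = 5.55 kHz, folds to fs − 6.3 kHz = 4.8 kHz.
Distinct values: {0.2 kHz, 2.4 kHz, 3.6 kHz, 4.8 kHz}.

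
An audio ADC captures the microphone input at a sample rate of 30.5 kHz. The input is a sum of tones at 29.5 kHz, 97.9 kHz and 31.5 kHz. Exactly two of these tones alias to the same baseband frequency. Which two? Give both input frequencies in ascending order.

fs/2 = 15.25 kHz.
29.5 kHz > fs/2 = 15.25 kHz, folds to fs − 29.5 kHz = 1 kHz.
97.9 kHz mod fs = 6.4 kHz.
6.4 kHz ≤ fs/2 = 15.25 kHz, appears at 6.4 kHz.
31.5 kHz mod fs = 1 kHz.
1 kHz ≤ fs/2 = 15.25 kHz, appears at 1 kHz.
29.5 kHz and 31.5 kHz both map to 1 kHz.

29.5 kHz, 31.5 kHz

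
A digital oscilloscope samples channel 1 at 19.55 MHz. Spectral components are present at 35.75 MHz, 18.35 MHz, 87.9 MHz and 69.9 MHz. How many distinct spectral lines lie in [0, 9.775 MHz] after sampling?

fs/2 = 9.775 MHz.
35.75 MHz mod fs = 16.2 MHz.
16.2 MHz > fs/2 = 9.775 MHz, folds to fs − 16.2 MHz = 3.35 MHz.
18.35 MHz > fs/2 = 9.775 MHz, folds to fs − 18.35 MHz = 1.2 MHz.
87.9 MHz mod fs = 9.7 MHz.
9.7 MHz ≤ fs/2 = 9.775 MHz, appears at 9.7 MHz.
69.9 MHz mod fs = 11.25 MHz.
11.25 MHz > fs/2 = 9.775 MHz, folds to fs − 11.25 MHz = 8.3 MHz.
Distinct values: {1.2 MHz, 3.35 MHz, 8.3 MHz, 9.7 MHz} → 4.

4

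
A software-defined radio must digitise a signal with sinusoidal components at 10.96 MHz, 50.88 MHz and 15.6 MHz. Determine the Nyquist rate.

Highest-frequency component: 50.88 MHz.
Nyquist rate = 2 × 50.88 MHz = 101.76 MHz.

101.76 MHz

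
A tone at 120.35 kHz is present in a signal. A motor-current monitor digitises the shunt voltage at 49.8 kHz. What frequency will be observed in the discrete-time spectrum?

120.35 kHz mod fs = 20.75 kHz.
20.75 kHz ≤ fs/2 = 24.9 kHz, appears at 20.75 kHz.

20.75 kHz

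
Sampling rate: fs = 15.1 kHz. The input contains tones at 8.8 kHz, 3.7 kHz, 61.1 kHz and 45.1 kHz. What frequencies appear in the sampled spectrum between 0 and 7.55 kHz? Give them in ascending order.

fs/2 = 7.55 kHz.
8.8 kHz > fs/2 = 7.55 kHz, folds to fs − 8.8 kHz = 6.3 kHz.
3.7 kHz ≤ fs/2 = 7.55 kHz, passes unchanged.
61.1 kHz mod fs = 0.7 kHz.
0.7 kHz ≤ fs/2 = 7.55 kHz, appears at 0.7 kHz.
45.1 kHz mod fs = 14.9 kHz.
14.9 kHz > fs/2 = 7.55 kHz, folds to fs − 14.9 kHz = 0.2 kHz.
Distinct values: {0.2 kHz, 0.7 kHz, 3.7 kHz, 6.3 kHz}.

0.2 kHz, 0.7 kHz, 3.7 kHz, 6.3 kHz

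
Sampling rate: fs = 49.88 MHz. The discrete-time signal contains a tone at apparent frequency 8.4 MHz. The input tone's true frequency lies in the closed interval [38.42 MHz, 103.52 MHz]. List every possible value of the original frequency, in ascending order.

Frequencies that alias to 8.4 MHz are k·fs ± 8.4 MHz for integer k ≥ 0.
k=0: 8.4 MHz.
k=1: 41.48 MHz, 58.28 MHz.
k=2: 91.36 MHz, 108.16 MHz.
k=3: 141.24 MHz, 158.04 MHz.
Within [38.42 MHz, 103.52 MHz]: 41.48 MHz, 58.28 MHz, 91.36 MHz.

41.48 MHz, 58.28 MHz, 91.36 MHz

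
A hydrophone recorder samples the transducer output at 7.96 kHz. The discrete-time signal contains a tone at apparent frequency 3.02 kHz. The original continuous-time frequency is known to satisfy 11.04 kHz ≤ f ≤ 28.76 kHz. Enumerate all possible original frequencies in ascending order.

12.9 kHz, 18.94 kHz, 20.86 kHz, 26.9 kHz

Frequencies that alias to 3.02 kHz are k·fs ± 3.02 kHz for integer k ≥ 0.
k=0: 3.02 kHz.
k=1: 4.94 kHz, 10.98 kHz.
k=2: 12.9 kHz, 18.94 kHz.
k=3: 20.86 kHz, 26.9 kHz.
k=4: 28.82 kHz, 34.86 kHz.
Within [11.04 kHz, 28.76 kHz]: 12.9 kHz, 18.94 kHz, 20.86 kHz, 26.9 kHz.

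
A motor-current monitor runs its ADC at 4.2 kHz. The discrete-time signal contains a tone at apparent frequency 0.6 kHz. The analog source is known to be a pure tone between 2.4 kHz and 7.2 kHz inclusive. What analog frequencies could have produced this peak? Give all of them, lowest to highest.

3.6 kHz, 4.8 kHz

Frequencies that alias to 0.6 kHz are k·fs ± 0.6 kHz for integer k ≥ 0.
k=0: 0.6 kHz.
k=1: 3.6 kHz, 4.8 kHz.
k=2: 7.8 kHz, 9 kHz.
Within [2.4 kHz, 7.2 kHz]: 3.6 kHz, 4.8 kHz.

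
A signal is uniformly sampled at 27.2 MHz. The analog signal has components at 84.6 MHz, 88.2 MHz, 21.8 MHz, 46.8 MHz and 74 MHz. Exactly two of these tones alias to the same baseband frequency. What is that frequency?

fs/2 = 13.6 MHz.
84.6 MHz mod fs = 3 MHz.
3 MHz ≤ fs/2 = 13.6 MHz, appears at 3 MHz.
88.2 MHz mod fs = 6.6 MHz.
6.6 MHz ≤ fs/2 = 13.6 MHz, appears at 6.6 MHz.
21.8 MHz > fs/2 = 13.6 MHz, folds to fs − 21.8 MHz = 5.4 MHz.
46.8 MHz mod fs = 19.6 MHz.
19.6 MHz > fs/2 = 13.6 MHz, folds to fs − 19.6 MHz = 7.6 MHz.
74 MHz mod fs = 19.6 MHz.
19.6 MHz > fs/2 = 13.6 MHz, folds to fs − 19.6 MHz = 7.6 MHz.
46.8 MHz and 74 MHz both map to 7.6 MHz.

7.6 MHz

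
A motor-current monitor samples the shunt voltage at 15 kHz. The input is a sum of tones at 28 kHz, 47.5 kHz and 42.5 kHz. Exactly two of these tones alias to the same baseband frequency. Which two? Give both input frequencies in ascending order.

42.5 kHz, 47.5 kHz

fs/2 = 7.5 kHz.
28 kHz mod fs = 13 kHz.
13 kHz > fs/2 = 7.5 kHz, folds to fs − 13 kHz = 2 kHz.
47.5 kHz mod fs = 2.5 kHz.
2.5 kHz ≤ fs/2 = 7.5 kHz, appears at 2.5 kHz.
42.5 kHz mod fs = 12.5 kHz.
12.5 kHz > fs/2 = 7.5 kHz, folds to fs − 12.5 kHz = 2.5 kHz.
42.5 kHz and 47.5 kHz both map to 2.5 kHz.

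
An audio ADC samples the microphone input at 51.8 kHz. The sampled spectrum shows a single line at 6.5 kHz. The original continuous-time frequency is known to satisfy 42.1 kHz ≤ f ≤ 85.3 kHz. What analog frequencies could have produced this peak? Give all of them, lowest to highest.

45.3 kHz, 58.3 kHz

Frequencies that alias to 6.5 kHz are k·fs ± 6.5 kHz for integer k ≥ 0.
k=0: 6.5 kHz.
k=1: 45.3 kHz, 58.3 kHz.
k=2: 97.1 kHz, 110.1 kHz.
Within [42.1 kHz, 85.3 kHz]: 45.3 kHz, 58.3 kHz.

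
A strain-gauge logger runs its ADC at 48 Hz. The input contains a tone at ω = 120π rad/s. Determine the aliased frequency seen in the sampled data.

ω = 120π rad/s → f = ω/(2π) = 60 Hz.
60 Hz mod fs = 12 Hz.
12 Hz ≤ fs/2 = 24 Hz, appears at 12 Hz.

12 Hz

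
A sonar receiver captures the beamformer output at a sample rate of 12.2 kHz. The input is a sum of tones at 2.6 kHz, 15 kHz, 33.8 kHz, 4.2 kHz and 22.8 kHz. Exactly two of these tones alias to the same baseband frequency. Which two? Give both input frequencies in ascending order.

15 kHz, 33.8 kHz

fs/2 = 6.1 kHz.
2.6 kHz ≤ fs/2 = 6.1 kHz, passes unchanged.
15 kHz mod fs = 2.8 kHz.
2.8 kHz ≤ fs/2 = 6.1 kHz, appears at 2.8 kHz.
33.8 kHz mod fs = 9.4 kHz.
9.4 kHz > fs/2 = 6.1 kHz, folds to fs − 9.4 kHz = 2.8 kHz.
4.2 kHz ≤ fs/2 = 6.1 kHz, passes unchanged.
22.8 kHz mod fs = 10.6 kHz.
10.6 kHz > fs/2 = 6.1 kHz, folds to fs − 10.6 kHz = 1.6 kHz.
15 kHz and 33.8 kHz both map to 2.8 kHz.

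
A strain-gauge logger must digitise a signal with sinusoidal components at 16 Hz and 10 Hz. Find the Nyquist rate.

Highest-frequency component: 16 Hz.
Nyquist rate = 2 × 16 Hz = 32 Hz.

32 Hz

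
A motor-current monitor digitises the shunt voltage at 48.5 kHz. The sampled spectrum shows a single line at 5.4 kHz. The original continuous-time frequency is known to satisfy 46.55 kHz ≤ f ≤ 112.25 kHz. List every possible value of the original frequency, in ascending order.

Frequencies that alias to 5.4 kHz are k·fs ± 5.4 kHz for integer k ≥ 0.
k=0: 5.4 kHz.
k=1: 43.1 kHz, 53.9 kHz.
k=2: 91.6 kHz, 102.4 kHz.
k=3: 140.1 kHz, 150.9 kHz.
Within [46.55 kHz, 112.25 kHz]: 53.9 kHz, 91.6 kHz, 102.4 kHz.

53.9 kHz, 91.6 kHz, 102.4 kHz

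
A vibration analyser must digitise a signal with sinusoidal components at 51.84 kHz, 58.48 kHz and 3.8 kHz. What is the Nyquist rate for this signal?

116.96 kHz

Highest-frequency component: 58.48 kHz.
Nyquist rate = 2 × 58.48 kHz = 116.96 kHz.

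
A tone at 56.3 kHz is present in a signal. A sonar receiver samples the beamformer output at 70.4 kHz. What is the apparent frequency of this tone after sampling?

56.3 kHz > fs/2 = 35.2 kHz, folds to fs − 56.3 kHz = 14.1 kHz.

14.1 kHz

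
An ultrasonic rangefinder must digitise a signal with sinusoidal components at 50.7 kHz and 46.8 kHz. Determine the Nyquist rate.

101.4 kHz

Highest-frequency component: 50.7 kHz.
Nyquist rate = 2 × 50.7 kHz = 101.4 kHz.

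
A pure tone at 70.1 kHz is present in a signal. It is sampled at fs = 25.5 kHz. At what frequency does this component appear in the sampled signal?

70.1 kHz mod fs = 19.1 kHz.
19.1 kHz > fs/2 = 12.75 kHz, folds to fs − 19.1 kHz = 6.4 kHz.

6.4 kHz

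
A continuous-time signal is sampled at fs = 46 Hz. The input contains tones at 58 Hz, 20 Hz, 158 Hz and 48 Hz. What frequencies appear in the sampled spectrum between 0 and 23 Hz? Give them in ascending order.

fs/2 = 23 Hz.
58 Hz mod fs = 12 Hz.
12 Hz ≤ fs/2 = 23 Hz, appears at 12 Hz.
20 Hz ≤ fs/2 = 23 Hz, passes unchanged.
158 Hz mod fs = 20 Hz.
20 Hz ≤ fs/2 = 23 Hz, appears at 20 Hz.
48 Hz mod fs = 2 Hz.
2 Hz ≤ fs/2 = 23 Hz, appears at 2 Hz.
Distinct values: {2 Hz, 12 Hz, 20 Hz}.

2 Hz, 12 Hz, 20 Hz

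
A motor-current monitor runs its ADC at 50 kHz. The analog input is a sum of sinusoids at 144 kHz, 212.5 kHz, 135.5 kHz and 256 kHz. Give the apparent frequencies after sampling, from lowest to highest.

6 kHz, 12.5 kHz, 14.5 kHz

fs/2 = 25 kHz.
144 kHz mod fs = 44 kHz.
44 kHz > fs/2 = 25 kHz, folds to fs − 44 kHz = 6 kHz.
212.5 kHz mod fs = 12.5 kHz.
12.5 kHz ≤ fs/2 = 25 kHz, appears at 12.5 kHz.
135.5 kHz mod fs = 35.5 kHz.
35.5 kHz > fs/2 = 25 kHz, folds to fs − 35.5 kHz = 14.5 kHz.
256 kHz mod fs = 6 kHz.
6 kHz ≤ fs/2 = 25 kHz, appears at 6 kHz.
Distinct values: {6 kHz, 12.5 kHz, 14.5 kHz}.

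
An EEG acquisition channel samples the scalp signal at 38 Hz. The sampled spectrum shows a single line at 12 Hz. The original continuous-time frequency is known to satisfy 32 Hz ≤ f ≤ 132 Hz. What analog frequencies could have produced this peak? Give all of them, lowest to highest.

50 Hz, 64 Hz, 88 Hz, 102 Hz, 126 Hz

Frequencies that alias to 12 Hz are k·fs ± 12 Hz for integer k ≥ 0.
k=0: 12 Hz.
k=1: 26 Hz, 50 Hz.
k=2: 64 Hz, 88 Hz.
k=3: 102 Hz, 126 Hz.
k=4: 140 Hz, 164 Hz.
Within [32 Hz, 132 Hz]: 50 Hz, 64 Hz, 88 Hz, 102 Hz, 126 Hz.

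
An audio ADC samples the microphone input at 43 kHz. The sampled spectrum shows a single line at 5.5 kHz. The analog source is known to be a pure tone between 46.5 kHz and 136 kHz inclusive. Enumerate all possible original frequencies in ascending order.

Frequencies that alias to 5.5 kHz are k·fs ± 5.5 kHz for integer k ≥ 0.
k=0: 5.5 kHz.
k=1: 37.5 kHz, 48.5 kHz.
k=2: 80.5 kHz, 91.5 kHz.
k=3: 123.5 kHz, 134.5 kHz.
k=4: 166.5 kHz, 177.5 kHz.
Within [46.5 kHz, 136 kHz]: 48.5 kHz, 80.5 kHz, 91.5 kHz, 123.5 kHz, 134.5 kHz.

48.5 kHz, 80.5 kHz, 91.5 kHz, 123.5 kHz, 134.5 kHz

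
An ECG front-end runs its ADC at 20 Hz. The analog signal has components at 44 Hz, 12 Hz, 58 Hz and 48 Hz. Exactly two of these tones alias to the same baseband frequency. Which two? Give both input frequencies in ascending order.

12 Hz, 48 Hz

fs/2 = 10 Hz.
44 Hz mod fs = 4 Hz.
4 Hz ≤ fs/2 = 10 Hz, appears at 4 Hz.
12 Hz > fs/2 = 10 Hz, folds to fs − 12 Hz = 8 Hz.
58 Hz mod fs = 18 Hz.
18 Hz > fs/2 = 10 Hz, folds to fs − 18 Hz = 2 Hz.
48 Hz mod fs = 8 Hz.
8 Hz ≤ fs/2 = 10 Hz, appears at 8 Hz.
12 Hz and 48 Hz both map to 8 Hz.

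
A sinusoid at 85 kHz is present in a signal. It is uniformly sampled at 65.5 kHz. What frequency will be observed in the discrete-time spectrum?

85 kHz mod fs = 19.5 kHz.
19.5 kHz ≤ fs/2 = 32.75 kHz, appears at 19.5 kHz.

19.5 kHz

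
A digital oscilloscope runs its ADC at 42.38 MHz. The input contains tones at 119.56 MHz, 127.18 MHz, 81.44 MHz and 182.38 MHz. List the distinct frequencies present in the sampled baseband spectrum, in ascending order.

0.04 MHz, 3.32 MHz, 7.58 MHz, 12.86 MHz

fs/2 = 21.19 MHz.
119.56 MHz mod fs = 34.8 MHz.
34.8 MHz > fs/2 = 21.19 MHz, folds to fs − 34.8 MHz = 7.58 MHz.
127.18 MHz mod fs = 0.04 MHz.
0.04 MHz ≤ fs/2 = 21.19 MHz, appears at 0.04 MHz.
81.44 MHz mod fs = 39.06 MHz.
39.06 MHz > fs/2 = 21.19 MHz, folds to fs − 39.06 MHz = 3.32 MHz.
182.38 MHz mod fs = 12.86 MHz.
12.86 MHz ≤ fs/2 = 21.19 MHz, appears at 12.86 MHz.
Distinct values: {0.04 MHz, 3.32 MHz, 7.58 MHz, 12.86 MHz}.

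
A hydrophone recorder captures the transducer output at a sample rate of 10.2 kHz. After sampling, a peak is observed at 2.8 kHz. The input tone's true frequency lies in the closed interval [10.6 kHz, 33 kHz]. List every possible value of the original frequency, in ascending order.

13 kHz, 17.6 kHz, 23.2 kHz, 27.8 kHz

Frequencies that alias to 2.8 kHz are k·fs ± 2.8 kHz for integer k ≥ 0.
k=0: 2.8 kHz.
k=1: 7.4 kHz, 13 kHz.
k=2: 17.6 kHz, 23.2 kHz.
k=3: 27.8 kHz, 33.4 kHz.
k=4: 38 kHz, 43.6 kHz.
Within [10.6 kHz, 33 kHz]: 13 kHz, 17.6 kHz, 23.2 kHz, 27.8 kHz.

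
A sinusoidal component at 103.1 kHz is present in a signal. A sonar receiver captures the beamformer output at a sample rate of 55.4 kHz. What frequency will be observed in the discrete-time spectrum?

103.1 kHz mod fs = 47.7 kHz.
47.7 kHz > fs/2 = 27.7 kHz, folds to fs − 47.7 kHz = 7.7 kHz.

7.7 kHz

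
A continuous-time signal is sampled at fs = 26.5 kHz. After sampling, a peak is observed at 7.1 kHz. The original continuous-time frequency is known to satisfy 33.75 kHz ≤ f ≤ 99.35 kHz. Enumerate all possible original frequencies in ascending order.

45.9 kHz, 60.1 kHz, 72.4 kHz, 86.6 kHz, 98.9 kHz

Frequencies that alias to 7.1 kHz are k·fs ± 7.1 kHz for integer k ≥ 0.
k=0: 7.1 kHz.
k=1: 19.4 kHz, 33.6 kHz.
k=2: 45.9 kHz, 60.1 kHz.
k=3: 72.4 kHz, 86.6 kHz.
k=4: 98.9 kHz, 113.1 kHz.
k=5: 125.4 kHz, 139.6 kHz.
Within [33.75 kHz, 99.35 kHz]: 45.9 kHz, 60.1 kHz, 72.4 kHz, 86.6 kHz, 98.9 kHz.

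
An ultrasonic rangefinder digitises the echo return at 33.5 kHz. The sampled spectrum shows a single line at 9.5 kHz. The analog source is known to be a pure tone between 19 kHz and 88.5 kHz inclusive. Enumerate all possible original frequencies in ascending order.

Frequencies that alias to 9.5 kHz are k·fs ± 9.5 kHz for integer k ≥ 0.
k=0: 9.5 kHz.
k=1: 24 kHz, 43 kHz.
k=2: 57.5 kHz, 76.5 kHz.
k=3: 91 kHz, 110 kHz.
Within [19 kHz, 88.5 kHz]: 24 kHz, 43 kHz, 57.5 kHz, 76.5 kHz.

24 kHz, 43 kHz, 57.5 kHz, 76.5 kHz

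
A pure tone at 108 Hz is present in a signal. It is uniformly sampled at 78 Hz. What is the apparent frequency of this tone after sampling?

108 Hz mod fs = 30 Hz.
30 Hz ≤ fs/2 = 39 Hz, appears at 30 Hz.

30 Hz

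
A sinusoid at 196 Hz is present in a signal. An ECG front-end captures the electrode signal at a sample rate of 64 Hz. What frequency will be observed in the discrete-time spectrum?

196 Hz mod fs = 4 Hz.
4 Hz ≤ fs/2 = 32 Hz, appears at 4 Hz.

4 Hz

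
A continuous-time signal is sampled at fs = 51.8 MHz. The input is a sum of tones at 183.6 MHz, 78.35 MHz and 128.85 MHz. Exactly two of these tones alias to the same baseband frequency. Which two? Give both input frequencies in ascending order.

78.35 MHz, 128.85 MHz

fs/2 = 25.9 MHz.
183.6 MHz mod fs = 28.2 MHz.
28.2 MHz > fs/2 = 25.9 MHz, folds to fs − 28.2 MHz = 23.6 MHz.
78.35 MHz mod fs = 26.55 MHz.
26.55 MHz > fs/2 = 25.9 MHz, folds to fs − 26.55 MHz = 25.25 MHz.
128.85 MHz mod fs = 25.25 MHz.
25.25 MHz ≤ fs/2 = 25.9 MHz, appears at 25.25 MHz.
78.35 MHz and 128.85 MHz both map to 25.25 MHz.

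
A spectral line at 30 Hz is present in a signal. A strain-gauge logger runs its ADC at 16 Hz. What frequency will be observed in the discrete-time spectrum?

2 Hz

30 Hz mod fs = 14 Hz.
14 Hz > fs/2 = 8 Hz, folds to fs − 14 Hz = 2 Hz.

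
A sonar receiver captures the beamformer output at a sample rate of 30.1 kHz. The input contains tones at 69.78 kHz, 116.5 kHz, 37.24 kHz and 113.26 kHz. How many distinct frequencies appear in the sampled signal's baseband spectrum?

fs/2 = 15.05 kHz.
69.78 kHz mod fs = 9.58 kHz.
9.58 kHz ≤ fs/2 = 15.05 kHz, appears at 9.58 kHz.
116.5 kHz mod fs = 26.2 kHz.
26.2 kHz > fs/2 = 15.05 kHz, folds to fs − 26.2 kHz = 3.9 kHz.
37.24 kHz mod fs = 7.14 kHz.
7.14 kHz ≤ fs/2 = 15.05 kHz, appears at 7.14 kHz.
113.26 kHz mod fs = 22.96 kHz.
22.96 kHz > fs/2 = 15.05 kHz, folds to fs − 22.96 kHz = 7.14 kHz.
Distinct values: {3.9 kHz, 7.14 kHz, 9.58 kHz} → 3.

3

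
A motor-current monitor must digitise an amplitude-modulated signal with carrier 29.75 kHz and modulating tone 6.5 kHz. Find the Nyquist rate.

AM sidebands sit at fc ± fm = 23.25 kHz and 36.25 kHz.
Highest-frequency component: 36.25 kHz.
Nyquist rate = 2 × 36.25 kHz = 72.5 kHz.

72.5 kHz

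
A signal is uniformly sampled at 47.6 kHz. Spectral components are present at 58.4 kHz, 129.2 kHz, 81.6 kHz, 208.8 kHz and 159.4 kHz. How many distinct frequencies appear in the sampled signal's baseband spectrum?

4

fs/2 = 23.8 kHz.
58.4 kHz mod fs = 10.8 kHz.
10.8 kHz ≤ fs/2 = 23.8 kHz, appears at 10.8 kHz.
129.2 kHz mod fs = 34 kHz.
34 kHz > fs/2 = 23.8 kHz, folds to fs − 34 kHz = 13.6 kHz.
81.6 kHz mod fs = 34 kHz.
34 kHz > fs/2 = 23.8 kHz, folds to fs − 34 kHz = 13.6 kHz.
208.8 kHz mod fs = 18.4 kHz.
18.4 kHz ≤ fs/2 = 23.8 kHz, appears at 18.4 kHz.
159.4 kHz mod fs = 16.6 kHz.
16.6 kHz ≤ fs/2 = 23.8 kHz, appears at 16.6 kHz.
Distinct values: {10.8 kHz, 13.6 kHz, 16.6 kHz, 18.4 kHz} → 4.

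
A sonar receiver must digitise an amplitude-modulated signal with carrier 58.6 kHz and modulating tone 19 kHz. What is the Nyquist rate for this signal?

155.2 kHz

AM sidebands sit at fc ± fm = 39.6 kHz and 77.6 kHz.
Highest-frequency component: 77.6 kHz.
Nyquist rate = 2 × 77.6 kHz = 155.2 kHz.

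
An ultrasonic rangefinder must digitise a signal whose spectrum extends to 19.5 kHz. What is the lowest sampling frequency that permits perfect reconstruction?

39 kHz

Nyquist rate = 2 × 19.5 kHz = 39 kHz.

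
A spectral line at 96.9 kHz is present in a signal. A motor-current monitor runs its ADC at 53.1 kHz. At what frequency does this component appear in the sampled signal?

9.3 kHz

96.9 kHz mod fs = 43.8 kHz.
43.8 kHz > fs/2 = 26.55 kHz, folds to fs − 43.8 kHz = 9.3 kHz.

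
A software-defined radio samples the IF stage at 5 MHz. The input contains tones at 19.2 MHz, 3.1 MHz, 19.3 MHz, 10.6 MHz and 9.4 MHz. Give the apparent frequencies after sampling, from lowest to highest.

fs/2 = 2.5 MHz.
19.2 MHz mod fs = 4.2 MHz.
4.2 MHz > fs/2 = 2.5 MHz, folds to fs − 4.2 MHz = 0.8 MHz.
3.1 MHz > fs/2 = 2.5 MHz, folds to fs − 3.1 MHz = 1.9 MHz.
19.3 MHz mod fs = 4.3 MHz.
4.3 MHz > fs/2 = 2.5 MHz, folds to fs − 4.3 MHz = 0.7 MHz.
10.6 MHz mod fs = 0.6 MHz.
0.6 MHz ≤ fs/2 = 2.5 MHz, appears at 0.6 MHz.
9.4 MHz mod fs = 4.4 MHz.
4.4 MHz > fs/2 = 2.5 MHz, folds to fs − 4.4 MHz = 0.6 MHz.
Distinct values: {0.6 MHz, 0.7 MHz, 0.8 MHz, 1.9 MHz}.

0.6 MHz, 0.7 MHz, 0.8 MHz, 1.9 MHz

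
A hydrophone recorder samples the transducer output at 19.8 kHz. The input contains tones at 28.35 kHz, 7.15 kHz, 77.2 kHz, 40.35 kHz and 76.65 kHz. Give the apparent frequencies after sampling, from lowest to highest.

0.75 kHz, 2 kHz, 2.55 kHz, 7.15 kHz, 8.55 kHz

fs/2 = 9.9 kHz.
28.35 kHz mod fs = 8.55 kHz.
8.55 kHz ≤ fs/2 = 9.9 kHz, appears at 8.55 kHz.
7.15 kHz ≤ fs/2 = 9.9 kHz, passes unchanged.
77.2 kHz mod fs = 17.8 kHz.
17.8 kHz > fs/2 = 9.9 kHz, folds to fs − 17.8 kHz = 2 kHz.
40.35 kHz mod fs = 0.75 kHz.
0.75 kHz ≤ fs/2 = 9.9 kHz, appears at 0.75 kHz.
76.65 kHz mod fs = 17.25 kHz.
17.25 kHz > fs/2 = 9.9 kHz, folds to fs − 17.25 kHz = 2.55 kHz.
Distinct values: {0.75 kHz, 2 kHz, 2.55 kHz, 7.15 kHz, 8.55 kHz}.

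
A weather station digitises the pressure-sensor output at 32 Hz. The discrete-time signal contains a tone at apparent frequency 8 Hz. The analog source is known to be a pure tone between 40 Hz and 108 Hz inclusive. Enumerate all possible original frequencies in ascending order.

Frequencies that alias to 8 Hz are k·fs ± 8 Hz for integer k ≥ 0.
k=0: 8 Hz.
k=1: 24 Hz, 40 Hz.
k=2: 56 Hz, 72 Hz.
k=3: 88 Hz, 104 Hz.
k=4: 120 Hz, 136 Hz.
Within [40 Hz, 108 Hz]: 40 Hz, 56 Hz, 72 Hz, 88 Hz, 104 Hz.

40 Hz, 56 Hz, 72 Hz, 88 Hz, 104 Hz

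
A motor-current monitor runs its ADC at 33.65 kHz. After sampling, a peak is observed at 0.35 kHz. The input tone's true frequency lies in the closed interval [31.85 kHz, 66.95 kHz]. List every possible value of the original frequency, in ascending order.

33.3 kHz, 34 kHz, 66.95 kHz

Frequencies that alias to 0.35 kHz are k·fs ± 0.35 kHz for integer k ≥ 0.
k=0: 0.35 kHz.
k=1: 33.3 kHz, 34 kHz.
k=2: 66.95 kHz, 67.65 kHz.
k=3: 100.6 kHz, 101.3 kHz.
Within [31.85 kHz, 66.95 kHz]: 33.3 kHz, 34 kHz, 66.95 kHz.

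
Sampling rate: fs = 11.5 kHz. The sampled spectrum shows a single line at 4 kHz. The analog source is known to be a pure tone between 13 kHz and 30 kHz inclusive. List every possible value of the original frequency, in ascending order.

15.5 kHz, 19 kHz, 27 kHz

Frequencies that alias to 4 kHz are k·fs ± 4 kHz for integer k ≥ 0.
k=0: 4 kHz.
k=1: 7.5 kHz, 15.5 kHz.
k=2: 19 kHz, 27 kHz.
k=3: 30.5 kHz, 38.5 kHz.
Within [13 kHz, 30 kHz]: 15.5 kHz, 19 kHz, 27 kHz.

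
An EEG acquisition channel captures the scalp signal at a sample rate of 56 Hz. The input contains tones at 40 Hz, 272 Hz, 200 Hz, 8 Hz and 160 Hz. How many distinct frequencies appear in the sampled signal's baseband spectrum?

3

fs/2 = 28 Hz.
40 Hz > fs/2 = 28 Hz, folds to fs − 40 Hz = 16 Hz.
272 Hz mod fs = 48 Hz.
48 Hz > fs/2 = 28 Hz, folds to fs − 48 Hz = 8 Hz.
200 Hz mod fs = 32 Hz.
32 Hz > fs/2 = 28 Hz, folds to fs − 32 Hz = 24 Hz.
8 Hz ≤ fs/2 = 28 Hz, passes unchanged.
160 Hz mod fs = 48 Hz.
48 Hz > fs/2 = 28 Hz, folds to fs − 48 Hz = 8 Hz.
Distinct values: {8 Hz, 16 Hz, 24 Hz} → 3.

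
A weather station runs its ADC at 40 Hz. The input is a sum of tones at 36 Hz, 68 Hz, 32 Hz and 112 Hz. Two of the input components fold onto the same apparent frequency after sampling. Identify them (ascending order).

fs/2 = 20 Hz.
36 Hz > fs/2 = 20 Hz, folds to fs − 36 Hz = 4 Hz.
68 Hz mod fs = 28 Hz.
28 Hz > fs/2 = 20 Hz, folds to fs − 28 Hz = 12 Hz.
32 Hz > fs/2 = 20 Hz, folds to fs − 32 Hz = 8 Hz.
112 Hz mod fs = 32 Hz.
32 Hz > fs/2 = 20 Hz, folds to fs − 32 Hz = 8 Hz.
32 Hz and 112 Hz both map to 8 Hz.

32 Hz, 112 Hz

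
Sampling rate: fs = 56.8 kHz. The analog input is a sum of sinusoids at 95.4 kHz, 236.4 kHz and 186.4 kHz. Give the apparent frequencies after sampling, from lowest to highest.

9.2 kHz, 16 kHz, 18.2 kHz

fs/2 = 28.4 kHz.
95.4 kHz mod fs = 38.6 kHz.
38.6 kHz > fs/2 = 28.4 kHz, folds to fs − 38.6 kHz = 18.2 kHz.
236.4 kHz mod fs = 9.2 kHz.
9.2 kHz ≤ fs/2 = 28.4 kHz, appears at 9.2 kHz.
186.4 kHz mod fs = 16 kHz.
16 kHz ≤ fs/2 = 28.4 kHz, appears at 16 kHz.
Distinct values: {9.2 kHz, 16 kHz, 18.2 kHz}.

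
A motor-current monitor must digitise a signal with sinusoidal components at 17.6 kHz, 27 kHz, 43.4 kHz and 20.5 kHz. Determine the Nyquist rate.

Highest-frequency component: 43.4 kHz.
Nyquist rate = 2 × 43.4 kHz = 86.8 kHz.

86.8 kHz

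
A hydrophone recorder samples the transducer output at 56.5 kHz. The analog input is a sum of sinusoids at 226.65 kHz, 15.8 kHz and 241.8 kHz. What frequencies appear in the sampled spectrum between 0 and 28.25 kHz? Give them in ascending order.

0.65 kHz, 15.8 kHz

fs/2 = 28.25 kHz.
226.65 kHz mod fs = 0.65 kHz.
0.65 kHz ≤ fs/2 = 28.25 kHz, appears at 0.65 kHz.
15.8 kHz ≤ fs/2 = 28.25 kHz, passes unchanged.
241.8 kHz mod fs = 15.8 kHz.
15.8 kHz ≤ fs/2 = 28.25 kHz, appears at 15.8 kHz.
Distinct values: {0.65 kHz, 15.8 kHz}.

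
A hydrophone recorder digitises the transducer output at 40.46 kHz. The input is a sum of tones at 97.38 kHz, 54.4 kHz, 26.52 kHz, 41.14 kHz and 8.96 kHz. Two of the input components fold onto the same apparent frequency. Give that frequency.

13.94 kHz

fs/2 = 20.23 kHz.
97.38 kHz mod fs = 16.46 kHz.
16.46 kHz ≤ fs/2 = 20.23 kHz, appears at 16.46 kHz.
54.4 kHz mod fs = 13.94 kHz.
13.94 kHz ≤ fs/2 = 20.23 kHz, appears at 13.94 kHz.
26.52 kHz > fs/2 = 20.23 kHz, folds to fs − 26.52 kHz = 13.94 kHz.
41.14 kHz mod fs = 0.68 kHz.
0.68 kHz ≤ fs/2 = 20.23 kHz, appears at 0.68 kHz.
8.96 kHz ≤ fs/2 = 20.23 kHz, passes unchanged.
26.52 kHz and 54.4 kHz both map to 13.94 kHz.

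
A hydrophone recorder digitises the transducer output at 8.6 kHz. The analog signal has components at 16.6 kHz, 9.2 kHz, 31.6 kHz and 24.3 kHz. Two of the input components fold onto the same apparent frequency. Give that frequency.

fs/2 = 4.3 kHz.
16.6 kHz mod fs = 8 kHz.
8 kHz > fs/2 = 4.3 kHz, folds to fs − 8 kHz = 0.6 kHz.
9.2 kHz mod fs = 0.6 kHz.
0.6 kHz ≤ fs/2 = 4.3 kHz, appears at 0.6 kHz.
31.6 kHz mod fs = 5.8 kHz.
5.8 kHz > fs/2 = 4.3 kHz, folds to fs − 5.8 kHz = 2.8 kHz.
24.3 kHz mod fs = 7.1 kHz.
7.1 kHz > fs/2 = 4.3 kHz, folds to fs − 7.1 kHz = 1.5 kHz.
9.2 kHz and 16.6 kHz both map to 0.6 kHz.

0.6 kHz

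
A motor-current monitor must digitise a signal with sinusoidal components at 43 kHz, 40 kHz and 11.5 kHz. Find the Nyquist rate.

86 kHz

Highest-frequency component: 43 kHz.
Nyquist rate = 2 × 43 kHz = 86 kHz.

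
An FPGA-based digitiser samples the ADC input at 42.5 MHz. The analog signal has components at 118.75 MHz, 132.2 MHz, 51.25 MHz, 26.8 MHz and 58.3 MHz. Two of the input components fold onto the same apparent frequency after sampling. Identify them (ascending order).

51.25 MHz, 118.75 MHz

fs/2 = 21.25 MHz.
118.75 MHz mod fs = 33.75 MHz.
33.75 MHz > fs/2 = 21.25 MHz, folds to fs − 33.75 MHz = 8.75 MHz.
132.2 MHz mod fs = 4.7 MHz.
4.7 MHz ≤ fs/2 = 21.25 MHz, appears at 4.7 MHz.
51.25 MHz mod fs = 8.75 MHz.
8.75 MHz ≤ fs/2 = 21.25 MHz, appears at 8.75 MHz.
26.8 MHz > fs/2 = 21.25 MHz, folds to fs − 26.8 MHz = 15.7 MHz.
58.3 MHz mod fs = 15.8 MHz.
15.8 MHz ≤ fs/2 = 21.25 MHz, appears at 15.8 MHz.
51.25 MHz and 118.75 MHz both map to 8.75 MHz.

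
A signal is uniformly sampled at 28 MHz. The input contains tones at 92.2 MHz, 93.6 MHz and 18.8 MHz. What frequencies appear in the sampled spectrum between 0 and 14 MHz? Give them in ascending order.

8.2 MHz, 9.2 MHz, 9.6 MHz

fs/2 = 14 MHz.
92.2 MHz mod fs = 8.2 MHz.
8.2 MHz ≤ fs/2 = 14 MHz, appears at 8.2 MHz.
93.6 MHz mod fs = 9.6 MHz.
9.6 MHz ≤ fs/2 = 14 MHz, appears at 9.6 MHz.
18.8 MHz > fs/2 = 14 MHz, folds to fs − 18.8 MHz = 9.2 MHz.
Distinct values: {8.2 MHz, 9.2 MHz, 9.6 MHz}.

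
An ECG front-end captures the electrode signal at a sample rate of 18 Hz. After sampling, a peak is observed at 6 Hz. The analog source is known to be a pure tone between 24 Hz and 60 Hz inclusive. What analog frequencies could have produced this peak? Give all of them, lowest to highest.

24 Hz, 30 Hz, 42 Hz, 48 Hz, 60 Hz

Frequencies that alias to 6 Hz are k·fs ± 6 Hz for integer k ≥ 0.
k=0: 6 Hz.
k=1: 12 Hz, 24 Hz.
k=2: 30 Hz, 42 Hz.
k=3: 48 Hz, 60 Hz.
k=4: 66 Hz, 78 Hz.
Within [24 Hz, 60 Hz]: 24 Hz, 30 Hz, 42 Hz, 48 Hz, 60 Hz.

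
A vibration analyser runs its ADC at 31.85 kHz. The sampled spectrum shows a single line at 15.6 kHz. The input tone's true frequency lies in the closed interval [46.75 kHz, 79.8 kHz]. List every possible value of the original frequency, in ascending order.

Frequencies that alias to 15.6 kHz are k·fs ± 15.6 kHz for integer k ≥ 0.
k=0: 15.6 kHz.
k=1: 16.25 kHz, 47.45 kHz.
k=2: 48.1 kHz, 79.3 kHz.
k=3: 79.95 kHz, 111.15 kHz.
Within [46.75 kHz, 79.8 kHz]: 47.45 kHz, 48.1 kHz, 79.3 kHz.

47.45 kHz, 48.1 kHz, 79.3 kHz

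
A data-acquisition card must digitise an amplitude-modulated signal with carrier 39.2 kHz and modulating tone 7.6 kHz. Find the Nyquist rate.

AM sidebands sit at fc ± fm = 31.6 kHz and 46.8 kHz.
Highest-frequency component: 46.8 kHz.
Nyquist rate = 2 × 46.8 kHz = 93.6 kHz.

93.6 kHz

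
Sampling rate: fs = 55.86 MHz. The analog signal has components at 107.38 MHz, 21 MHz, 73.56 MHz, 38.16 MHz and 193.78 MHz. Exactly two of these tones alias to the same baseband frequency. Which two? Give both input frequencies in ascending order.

fs/2 = 27.93 MHz.
107.38 MHz mod fs = 51.52 MHz.
51.52 MHz > fs/2 = 27.93 MHz, folds to fs − 51.52 MHz = 4.34 MHz.
21 MHz ≤ fs/2 = 27.93 MHz, passes unchanged.
73.56 MHz mod fs = 17.7 MHz.
17.7 MHz ≤ fs/2 = 27.93 MHz, appears at 17.7 MHz.
38.16 MHz > fs/2 = 27.93 MHz, folds to fs − 38.16 MHz = 17.7 MHz.
193.78 MHz mod fs = 26.2 MHz.
26.2 MHz ≤ fs/2 = 27.93 MHz, appears at 26.2 MHz.
38.16 MHz and 73.56 MHz both map to 17.7 MHz.

38.16 MHz, 73.56 MHz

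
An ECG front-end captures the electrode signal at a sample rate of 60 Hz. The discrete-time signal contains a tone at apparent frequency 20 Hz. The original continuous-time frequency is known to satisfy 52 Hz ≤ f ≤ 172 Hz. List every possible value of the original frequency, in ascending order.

Frequencies that alias to 20 Hz are k·fs ± 20 Hz for integer k ≥ 0.
k=0: 20 Hz.
k=1: 40 Hz, 80 Hz.
k=2: 100 Hz, 140 Hz.
k=3: 160 Hz, 200 Hz.
k=4: 220 Hz, 260 Hz.
Within [52 Hz, 172 Hz]: 80 Hz, 100 Hz, 140 Hz, 160 Hz.

80 Hz, 100 Hz, 140 Hz, 160 Hz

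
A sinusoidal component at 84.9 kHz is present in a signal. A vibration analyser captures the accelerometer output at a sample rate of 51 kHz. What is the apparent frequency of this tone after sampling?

84.9 kHz mod fs = 33.9 kHz.
33.9 kHz > fs/2 = 25.5 kHz, folds to fs − 33.9 kHz = 17.1 kHz.

17.1 kHz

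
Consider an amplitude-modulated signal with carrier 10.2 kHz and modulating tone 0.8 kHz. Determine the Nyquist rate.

AM sidebands sit at fc ± fm = 9.4 kHz and 11 kHz.
Highest-frequency component: 11 kHz.
Nyquist rate = 2 × 11 kHz = 22 kHz.

22 kHz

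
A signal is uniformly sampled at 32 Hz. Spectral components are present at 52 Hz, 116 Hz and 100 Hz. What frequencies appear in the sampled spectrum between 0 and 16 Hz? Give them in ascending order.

4 Hz, 12 Hz

fs/2 = 16 Hz.
52 Hz mod fs = 20 Hz.
20 Hz > fs/2 = 16 Hz, folds to fs − 20 Hz = 12 Hz.
116 Hz mod fs = 20 Hz.
20 Hz > fs/2 = 16 Hz, folds to fs − 20 Hz = 12 Hz.
100 Hz mod fs = 4 Hz.
4 Hz ≤ fs/2 = 16 Hz, appears at 4 Hz.
Distinct values: {4 Hz, 12 Hz}.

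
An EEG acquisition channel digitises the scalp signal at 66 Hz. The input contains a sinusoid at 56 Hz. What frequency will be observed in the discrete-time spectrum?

56 Hz > fs/2 = 33 Hz, folds to fs − 56 Hz = 10 Hz.

10 Hz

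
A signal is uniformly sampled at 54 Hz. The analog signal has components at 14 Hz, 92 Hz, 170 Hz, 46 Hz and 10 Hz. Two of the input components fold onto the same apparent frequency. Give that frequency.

8 Hz

fs/2 = 27 Hz.
14 Hz ≤ fs/2 = 27 Hz, passes unchanged.
92 Hz mod fs = 38 Hz.
38 Hz > fs/2 = 27 Hz, folds to fs − 38 Hz = 16 Hz.
170 Hz mod fs = 8 Hz.
8 Hz ≤ fs/2 = 27 Hz, appears at 8 Hz.
46 Hz > fs/2 = 27 Hz, folds to fs − 46 Hz = 8 Hz.
10 Hz ≤ fs/2 = 27 Hz, passes unchanged.
46 Hz and 170 Hz both map to 8 Hz.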